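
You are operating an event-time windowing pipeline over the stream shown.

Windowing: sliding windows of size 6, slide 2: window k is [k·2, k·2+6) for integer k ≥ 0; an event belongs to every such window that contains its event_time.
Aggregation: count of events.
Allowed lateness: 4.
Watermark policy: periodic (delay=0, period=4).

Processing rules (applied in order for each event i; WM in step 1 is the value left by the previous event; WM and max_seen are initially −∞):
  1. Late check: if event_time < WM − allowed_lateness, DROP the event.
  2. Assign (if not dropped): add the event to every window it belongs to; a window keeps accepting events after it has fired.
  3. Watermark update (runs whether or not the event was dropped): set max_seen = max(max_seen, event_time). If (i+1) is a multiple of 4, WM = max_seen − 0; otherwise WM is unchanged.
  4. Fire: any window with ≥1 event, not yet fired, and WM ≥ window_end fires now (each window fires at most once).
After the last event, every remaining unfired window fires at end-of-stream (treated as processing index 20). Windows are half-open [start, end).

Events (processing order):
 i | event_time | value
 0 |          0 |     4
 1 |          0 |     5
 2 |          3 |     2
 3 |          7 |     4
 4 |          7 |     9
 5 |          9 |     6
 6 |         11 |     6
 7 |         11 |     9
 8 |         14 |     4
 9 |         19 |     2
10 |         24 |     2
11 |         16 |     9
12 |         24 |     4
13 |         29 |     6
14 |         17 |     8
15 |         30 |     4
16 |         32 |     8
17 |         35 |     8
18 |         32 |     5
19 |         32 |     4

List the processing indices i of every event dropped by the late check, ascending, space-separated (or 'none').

i=0 t=0 v=4: → [0,6); WM=−∞
i=1 t=0 v=5: → [0,6); WM=−∞
i=2 t=3 v=2: → [2,8),[0,6); WM=−∞
i=3 t=7 v=4: → [6,12),[4,10),[2,8); WM=7; [0,6) fires=3
i=4 t=7 v=9: → [6,12),[4,10),[2,8); WM=7
i=5 t=9 v=6: → [8,14),[6,12),[4,10); WM=7
i=6 t=11 v=6: → [10,16),[8,14),[6,12); WM=7
i=7 t=11 v=9: → [10,16),[8,14),[6,12); WM=11; [2,8) fires=3 [4,10) fires=3
i=8 t=14 v=4: → [14,20),[12,18),[10,16); WM=11
i=9 t=19 v=2: → [18,24),[16,22),[14,20); WM=11
i=10 t=24 v=2: → [24,30),[22,28),[20,26); WM=11
i=11 t=16 v=9: → [16,22),[14,20),[12,18); WM=24; [6,12) fires=5 [8,14) fires=3 [10,16) fires=3 [12,18) fires=2 [14,20) fires=3 [16,22) fires=2 [18,24) fires=1
i=12 t=24 v=4: → [24,30),[22,28),[20,26); WM=24
i=13 t=29 v=6: → [28,34),[26,32),[24,30); WM=24
i=14 t=17 v=8: DROP (t<24-4); WM=24
i=15 t=30 v=4: → [30,36),[28,34),[26,32); WM=30; [20,26) fires=2 [22,28) fires=2 [24,30) fires=3
i=16 t=32 v=8: → [32,38),[30,36),[28,34); WM=30
i=17 t=35 v=8: → [34,40),[32,38),[30,36); WM=30
i=18 t=32 v=5: → [32,38),[30,36),[28,34); WM=30
i=19 t=32 v=4: → [32,38),[30,36),[28,34); WM=35; [26,32) fires=2 [28,34) fires=5

14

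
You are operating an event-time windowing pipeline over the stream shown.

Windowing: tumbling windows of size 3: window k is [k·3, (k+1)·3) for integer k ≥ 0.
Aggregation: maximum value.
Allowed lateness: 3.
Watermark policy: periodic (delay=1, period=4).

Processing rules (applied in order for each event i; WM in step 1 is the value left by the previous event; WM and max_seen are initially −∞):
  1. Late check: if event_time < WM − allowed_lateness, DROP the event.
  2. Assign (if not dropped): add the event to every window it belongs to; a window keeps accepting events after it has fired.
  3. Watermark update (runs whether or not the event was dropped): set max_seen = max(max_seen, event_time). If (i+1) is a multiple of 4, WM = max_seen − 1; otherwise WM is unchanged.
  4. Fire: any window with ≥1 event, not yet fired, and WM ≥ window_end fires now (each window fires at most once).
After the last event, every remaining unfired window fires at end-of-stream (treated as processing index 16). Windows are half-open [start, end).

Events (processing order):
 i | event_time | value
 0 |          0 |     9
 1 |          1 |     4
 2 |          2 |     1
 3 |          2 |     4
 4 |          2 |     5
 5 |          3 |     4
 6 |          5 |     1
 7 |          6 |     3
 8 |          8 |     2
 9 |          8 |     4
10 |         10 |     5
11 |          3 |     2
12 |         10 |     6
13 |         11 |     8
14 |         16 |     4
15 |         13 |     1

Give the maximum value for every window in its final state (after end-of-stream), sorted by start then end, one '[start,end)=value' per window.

[0,3)=9 [3,6)=4 [6,9)=4 [9,12)=8 [12,15)=1 [15,18)=4

i=0 t=0 v=9: → [0,3); WM=−∞
i=1 t=1 v=4: → [0,3); WM=−∞
i=2 t=2 v=1: → [0,3); WM=−∞
i=3 t=2 v=4: → [0,3); WM=1
i=4 t=2 v=5: → [0,3); WM=1
i=5 t=3 v=4: → [3,6); WM=1
i=6 t=5 v=1: → [3,6); WM=1
i=7 t=6 v=3: → [6,9); WM=5; [0,3) fires=9
i=8 t=8 v=2: → [6,9); WM=5
i=9 t=8 v=4: → [6,9); WM=5
i=10 t=10 v=5: → [9,12); WM=5
i=11 t=3 v=2: → [3,6); WM=9; [3,6) fires=4 [6,9) fires=4
i=12 t=10 v=6: → [9,12); WM=9
i=13 t=11 v=8: → [9,12); WM=9
i=14 t=16 v=4: → [15,18); WM=9
i=15 t=13 v=1: → [12,15); WM=15; [9,12) fires=8 [12,15) fires=1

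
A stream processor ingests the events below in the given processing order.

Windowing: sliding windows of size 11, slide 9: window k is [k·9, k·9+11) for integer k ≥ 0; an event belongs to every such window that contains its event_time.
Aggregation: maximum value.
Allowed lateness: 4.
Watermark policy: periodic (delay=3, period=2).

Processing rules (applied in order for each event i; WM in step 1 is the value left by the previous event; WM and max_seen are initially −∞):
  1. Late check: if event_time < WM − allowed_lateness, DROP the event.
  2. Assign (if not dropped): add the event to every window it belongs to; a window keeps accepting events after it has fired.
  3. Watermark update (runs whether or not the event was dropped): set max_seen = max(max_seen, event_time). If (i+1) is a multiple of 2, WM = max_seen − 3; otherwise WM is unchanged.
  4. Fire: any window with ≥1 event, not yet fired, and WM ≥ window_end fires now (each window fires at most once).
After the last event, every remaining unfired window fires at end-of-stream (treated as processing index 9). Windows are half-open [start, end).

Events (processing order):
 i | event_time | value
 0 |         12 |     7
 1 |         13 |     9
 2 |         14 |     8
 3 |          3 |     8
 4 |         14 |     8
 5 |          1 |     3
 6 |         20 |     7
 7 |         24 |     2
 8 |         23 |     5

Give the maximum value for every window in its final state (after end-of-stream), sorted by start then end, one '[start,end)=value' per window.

[9,20)=9 [18,29)=7

i=0 t=12 v=7: → [9,20); WM=−∞
i=1 t=13 v=9: → [9,20); WM=10
i=2 t=14 v=8: → [9,20); WM=10
i=3 t=3 v=8: DROP (t<10-4); WM=11
i=4 t=14 v=8: → [9,20); WM=11
i=5 t=1 v=3: DROP (t<11-4); WM=11
i=6 t=20 v=7: → [18,29); WM=11
i=7 t=24 v=2: → [18,29); WM=21; [9,20) fires=9
i=8 t=23 v=5: → [18,29); WM=21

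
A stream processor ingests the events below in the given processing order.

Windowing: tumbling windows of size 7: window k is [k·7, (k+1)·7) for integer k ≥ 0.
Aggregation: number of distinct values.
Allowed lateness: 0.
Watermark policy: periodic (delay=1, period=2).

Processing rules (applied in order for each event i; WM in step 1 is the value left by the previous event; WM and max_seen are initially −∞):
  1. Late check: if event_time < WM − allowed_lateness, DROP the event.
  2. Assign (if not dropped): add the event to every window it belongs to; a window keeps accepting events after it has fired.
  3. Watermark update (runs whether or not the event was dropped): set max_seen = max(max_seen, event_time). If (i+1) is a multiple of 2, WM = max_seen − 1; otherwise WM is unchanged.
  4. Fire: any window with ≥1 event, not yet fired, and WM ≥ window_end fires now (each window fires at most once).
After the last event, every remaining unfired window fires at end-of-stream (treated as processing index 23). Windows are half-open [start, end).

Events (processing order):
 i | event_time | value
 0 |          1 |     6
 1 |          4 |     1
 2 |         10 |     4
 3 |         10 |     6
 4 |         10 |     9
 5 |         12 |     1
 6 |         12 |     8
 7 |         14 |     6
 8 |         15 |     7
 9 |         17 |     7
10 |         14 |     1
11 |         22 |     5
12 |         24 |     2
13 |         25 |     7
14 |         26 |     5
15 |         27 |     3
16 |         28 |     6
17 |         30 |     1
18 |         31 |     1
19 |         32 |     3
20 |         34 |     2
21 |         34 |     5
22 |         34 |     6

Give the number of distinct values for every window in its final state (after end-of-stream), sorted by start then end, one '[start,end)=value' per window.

i=0 t=1 v=6: → [0,7); WM=−∞
i=1 t=4 v=1: → [0,7); WM=3
i=2 t=10 v=4: → [7,14); WM=3
i=3 t=10 v=6: → [7,14); WM=9; [0,7) fires=2
i=4 t=10 v=9: → [7,14); WM=9
i=5 t=12 v=1: → [7,14); WM=11
i=6 t=12 v=8: → [7,14); WM=11
i=7 t=14 v=6: → [14,21); WM=13
i=8 t=15 v=7: → [14,21); WM=13
i=9 t=17 v=7: → [14,21); WM=16; [7,14) fires=5
i=10 t=14 v=1: DROP (t<16-0); WM=16
i=11 t=22 v=5: → [21,28); WM=21; [14,21) fires=2
i=12 t=24 v=2: → [21,28); WM=21
i=13 t=25 v=7: → [21,28); WM=24
i=14 t=26 v=5: → [21,28); WM=24
i=15 t=27 v=3: → [21,28); WM=26
i=16 t=28 v=6: → [28,35); WM=26
i=17 t=30 v=1: → [28,35); WM=29; [21,28) fires=4
i=18 t=31 v=1: → [28,35); WM=29
i=19 t=32 v=3: → [28,35); WM=31
i=20 t=34 v=2: → [28,35); WM=31
i=21 t=34 v=5: → [28,35); WM=33
i=22 t=34 v=6: → [28,35); WM=33

[0,7)=2 [7,14)=5 [14,21)=2 [21,28)=4 [28,35)=5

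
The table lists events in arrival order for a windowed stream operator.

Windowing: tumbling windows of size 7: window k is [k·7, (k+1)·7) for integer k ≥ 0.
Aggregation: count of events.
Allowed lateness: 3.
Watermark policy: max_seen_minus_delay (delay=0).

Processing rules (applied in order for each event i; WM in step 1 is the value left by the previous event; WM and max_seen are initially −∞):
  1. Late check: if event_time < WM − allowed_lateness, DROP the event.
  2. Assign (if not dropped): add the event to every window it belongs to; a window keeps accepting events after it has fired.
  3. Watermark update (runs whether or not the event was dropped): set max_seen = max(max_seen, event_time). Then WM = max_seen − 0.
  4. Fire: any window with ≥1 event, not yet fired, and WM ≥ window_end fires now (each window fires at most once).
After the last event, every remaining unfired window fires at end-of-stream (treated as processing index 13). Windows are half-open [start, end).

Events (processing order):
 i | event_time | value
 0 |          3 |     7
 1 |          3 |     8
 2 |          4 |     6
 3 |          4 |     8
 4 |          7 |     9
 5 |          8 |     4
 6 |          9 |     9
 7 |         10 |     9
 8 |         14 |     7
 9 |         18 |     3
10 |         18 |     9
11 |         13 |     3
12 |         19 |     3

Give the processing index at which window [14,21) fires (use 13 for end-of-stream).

13

i=0 t=3 v=7: → [0,7); WM=3
i=1 t=3 v=8: → [0,7); WM=3
i=2 t=4 v=6: → [0,7); WM=4
i=3 t=4 v=8: → [0,7); WM=4
i=4 t=7 v=9: → [7,14); WM=7; [0,7) fires=4
i=5 t=8 v=4: → [7,14); WM=8
i=6 t=9 v=9: → [7,14); WM=9
i=7 t=10 v=9: → [7,14); WM=10
i=8 t=14 v=7: → [14,21); WM=14; [7,14) fires=4
i=9 t=18 v=3: → [14,21); WM=18
i=10 t=18 v=9: → [14,21); WM=18
i=11 t=13 v=3: DROP (t<18-3); WM=18
i=12 t=19 v=3: → [14,21); WM=19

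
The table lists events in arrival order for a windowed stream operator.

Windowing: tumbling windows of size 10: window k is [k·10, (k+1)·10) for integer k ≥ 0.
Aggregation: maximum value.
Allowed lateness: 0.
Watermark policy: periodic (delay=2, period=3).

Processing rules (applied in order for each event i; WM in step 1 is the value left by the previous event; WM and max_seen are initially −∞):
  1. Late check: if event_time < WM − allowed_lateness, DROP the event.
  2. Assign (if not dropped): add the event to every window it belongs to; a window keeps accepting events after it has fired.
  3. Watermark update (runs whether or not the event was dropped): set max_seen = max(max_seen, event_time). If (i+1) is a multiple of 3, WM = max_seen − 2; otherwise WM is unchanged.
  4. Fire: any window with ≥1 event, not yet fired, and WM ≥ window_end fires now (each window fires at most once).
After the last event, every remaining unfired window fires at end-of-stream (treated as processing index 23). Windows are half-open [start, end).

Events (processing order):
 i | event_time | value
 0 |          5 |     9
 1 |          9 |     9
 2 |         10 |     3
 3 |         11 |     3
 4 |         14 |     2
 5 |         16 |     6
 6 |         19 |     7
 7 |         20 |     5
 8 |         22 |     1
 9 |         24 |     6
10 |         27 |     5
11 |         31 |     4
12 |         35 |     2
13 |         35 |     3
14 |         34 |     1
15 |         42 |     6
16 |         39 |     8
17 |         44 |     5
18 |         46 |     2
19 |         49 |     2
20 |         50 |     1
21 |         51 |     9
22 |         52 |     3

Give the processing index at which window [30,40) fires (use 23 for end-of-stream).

17

i=0 t=5 v=9: → [0,10); WM=−∞
i=1 t=9 v=9: → [0,10); WM=−∞
i=2 t=10 v=3: → [10,20); WM=8
i=3 t=11 v=3: → [10,20); WM=8
i=4 t=14 v=2: → [10,20); WM=8
i=5 t=16 v=6: → [10,20); WM=14; [0,10) fires=9
i=6 t=19 v=7: → [10,20); WM=14
i=7 t=20 v=5: → [20,30); WM=14
i=8 t=22 v=1: → [20,30); WM=20; [10,20) fires=7
i=9 t=24 v=6: → [20,30); WM=20
i=10 t=27 v=5: → [20,30); WM=20
i=11 t=31 v=4: → [30,40); WM=29
i=12 t=35 v=2: → [30,40); WM=29
i=13 t=35 v=3: → [30,40); WM=29
i=14 t=34 v=1: → [30,40); WM=33; [20,30) fires=6
i=15 t=42 v=6: → [40,50); WM=33
i=16 t=39 v=8: → [30,40); WM=33
i=17 t=44 v=5: → [40,50); WM=42; [30,40) fires=8
i=18 t=46 v=2: → [40,50); WM=42
i=19 t=49 v=2: → [40,50); WM=42
i=20 t=50 v=1: → [50,60); WM=48
i=21 t=51 v=9: → [50,60); WM=48
i=22 t=52 v=3: → [50,60); WM=48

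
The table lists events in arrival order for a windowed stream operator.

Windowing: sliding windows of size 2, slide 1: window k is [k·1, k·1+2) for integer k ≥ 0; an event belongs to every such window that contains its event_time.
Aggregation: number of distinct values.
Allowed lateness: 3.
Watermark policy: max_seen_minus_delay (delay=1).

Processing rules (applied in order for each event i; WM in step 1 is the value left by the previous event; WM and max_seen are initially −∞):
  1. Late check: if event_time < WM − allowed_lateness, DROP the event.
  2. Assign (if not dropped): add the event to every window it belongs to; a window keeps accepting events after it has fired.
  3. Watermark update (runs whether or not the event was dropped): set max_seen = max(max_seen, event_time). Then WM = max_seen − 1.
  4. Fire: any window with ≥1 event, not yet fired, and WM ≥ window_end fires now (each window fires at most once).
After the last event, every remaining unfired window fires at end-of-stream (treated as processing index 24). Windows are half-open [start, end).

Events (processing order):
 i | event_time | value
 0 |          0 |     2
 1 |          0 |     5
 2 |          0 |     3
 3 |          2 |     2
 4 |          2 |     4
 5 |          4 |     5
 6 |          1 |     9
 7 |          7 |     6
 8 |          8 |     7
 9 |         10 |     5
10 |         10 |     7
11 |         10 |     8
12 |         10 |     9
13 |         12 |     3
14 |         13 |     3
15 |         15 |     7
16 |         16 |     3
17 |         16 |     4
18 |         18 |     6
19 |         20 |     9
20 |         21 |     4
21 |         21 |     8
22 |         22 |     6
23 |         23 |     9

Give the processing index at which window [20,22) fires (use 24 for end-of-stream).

23

i=0 t=0 v=2: → [0,2); WM=-1
i=1 t=0 v=5: → [0,2); WM=-1
i=2 t=0 v=3: → [0,2); WM=-1
i=3 t=2 v=2: → [2,4),[1,3); WM=1
i=4 t=2 v=4: → [2,4),[1,3); WM=1
i=5 t=4 v=5: → [4,6),[3,5); WM=3; [0,2) fires=3 [1,3) fires=2
i=6 t=1 v=9: → [1,3),[0,2); WM=3
i=7 t=7 v=6: → [7,9),[6,8); WM=6; [2,4) fires=2 [3,5) fires=1 [4,6) fires=1
i=8 t=8 v=7: → [8,10),[7,9); WM=7
i=9 t=10 v=5: → [10,12),[9,11); WM=9; [6,8) fires=1 [7,9) fires=2
i=10 t=10 v=7: → [10,12),[9,11); WM=9
i=11 t=10 v=8: → [10,12),[9,11); WM=9
i=12 t=10 v=9: → [10,12),[9,11); WM=9
i=13 t=12 v=3: → [12,14),[11,13); WM=11; [8,10) fires=1 [9,11) fires=4
i=14 t=13 v=3: → [13,15),[12,14); WM=12; [10,12) fires=4
i=15 t=15 v=7: → [15,17),[14,16); WM=14; [11,13) fires=1 [12,14) fires=1
i=16 t=16 v=3: → [16,18),[15,17); WM=15; [13,15) fires=1
i=17 t=16 v=4: → [16,18),[15,17); WM=15
i=18 t=18 v=6: → [18,20),[17,19); WM=17; [14,16) fires=1 [15,17) fires=3
i=19 t=20 v=9: → [20,22),[19,21); WM=19; [16,18) fires=2 [17,19) fires=1
i=20 t=21 v=4: → [21,23),[20,22); WM=20; [18,20) fires=1
i=21 t=21 v=8: → [21,23),[20,22); WM=20
i=22 t=22 v=6: → [22,24),[21,23); WM=21; [19,21) fires=1
i=23 t=23 v=9: → [23,25),[22,24); WM=22; [20,22) fires=3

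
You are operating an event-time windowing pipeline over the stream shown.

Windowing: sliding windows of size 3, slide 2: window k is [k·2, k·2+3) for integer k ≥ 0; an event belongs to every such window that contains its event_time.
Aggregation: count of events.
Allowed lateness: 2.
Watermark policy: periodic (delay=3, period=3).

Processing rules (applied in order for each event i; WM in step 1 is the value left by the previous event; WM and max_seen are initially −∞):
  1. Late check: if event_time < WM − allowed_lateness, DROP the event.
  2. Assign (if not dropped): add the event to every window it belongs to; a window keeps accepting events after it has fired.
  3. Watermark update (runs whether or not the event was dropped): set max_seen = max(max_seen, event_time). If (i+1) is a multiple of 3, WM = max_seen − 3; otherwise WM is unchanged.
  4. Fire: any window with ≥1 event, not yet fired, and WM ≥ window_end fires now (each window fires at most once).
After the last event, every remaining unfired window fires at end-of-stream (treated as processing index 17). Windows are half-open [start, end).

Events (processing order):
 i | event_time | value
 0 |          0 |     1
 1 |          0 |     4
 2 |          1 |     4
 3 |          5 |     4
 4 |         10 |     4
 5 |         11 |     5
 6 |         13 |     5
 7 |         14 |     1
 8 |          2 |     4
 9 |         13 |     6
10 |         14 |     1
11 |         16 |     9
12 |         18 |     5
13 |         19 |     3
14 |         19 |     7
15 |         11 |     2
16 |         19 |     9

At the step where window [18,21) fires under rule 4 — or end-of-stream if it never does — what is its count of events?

i=0 t=0 v=1: → [0,3); WM=−∞
i=1 t=0 v=4: → [0,3); WM=−∞
i=2 t=1 v=4: → [0,3); WM=-2
i=3 t=5 v=4: → [4,7); WM=-2
i=4 t=10 v=4: → [10,13),[8,11); WM=-2
i=5 t=11 v=5: → [10,13); WM=8; [0,3) fires=3 [4,7) fires=1
i=6 t=13 v=5: → [12,15); WM=8
i=7 t=14 v=1: → [14,17),[12,15); WM=8
i=8 t=2 v=4: DROP (t<8-2); WM=11; [8,11) fires=1
i=9 t=13 v=6: → [12,15); WM=11
i=10 t=14 v=1: → [14,17),[12,15); WM=11
i=11 t=16 v=9: → [16,19),[14,17); WM=13; [10,13) fires=2
i=12 t=18 v=5: → [18,21),[16,19); WM=13
i=13 t=19 v=3: → [18,21); WM=13
i=14 t=19 v=7: → [18,21); WM=16; [12,15) fires=4
i=15 t=11 v=2: DROP (t<16-2); WM=16
i=16 t=19 v=9: → [18,21); WM=16

4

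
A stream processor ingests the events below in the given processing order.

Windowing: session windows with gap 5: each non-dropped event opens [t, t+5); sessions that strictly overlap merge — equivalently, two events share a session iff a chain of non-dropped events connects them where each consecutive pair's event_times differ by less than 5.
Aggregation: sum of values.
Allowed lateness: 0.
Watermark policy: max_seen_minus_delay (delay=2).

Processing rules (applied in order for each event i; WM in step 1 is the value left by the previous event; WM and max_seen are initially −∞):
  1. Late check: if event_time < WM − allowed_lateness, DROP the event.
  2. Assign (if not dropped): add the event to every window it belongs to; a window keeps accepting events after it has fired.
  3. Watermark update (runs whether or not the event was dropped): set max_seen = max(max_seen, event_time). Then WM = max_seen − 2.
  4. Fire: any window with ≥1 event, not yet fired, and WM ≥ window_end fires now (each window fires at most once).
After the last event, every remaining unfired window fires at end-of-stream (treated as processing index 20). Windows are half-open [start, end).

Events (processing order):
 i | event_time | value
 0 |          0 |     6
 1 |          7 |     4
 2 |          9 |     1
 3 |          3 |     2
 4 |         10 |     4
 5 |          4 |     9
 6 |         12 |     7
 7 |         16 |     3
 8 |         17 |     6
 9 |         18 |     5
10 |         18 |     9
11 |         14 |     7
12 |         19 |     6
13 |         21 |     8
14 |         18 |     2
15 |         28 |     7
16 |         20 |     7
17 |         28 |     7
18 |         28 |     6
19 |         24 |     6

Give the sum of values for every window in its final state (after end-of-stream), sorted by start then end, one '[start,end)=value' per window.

[0,5)=6 [7,26)=53 [28,33)=20

i=0 t=0 v=6: → [0,5); WM=-2
i=1 t=7 v=4: → [7,12); WM=5
i=2 t=9 v=1: → [7,14); WM=7
i=3 t=3 v=2: DROP (t<7-0); WM=7
i=4 t=10 v=4: → [7,15); WM=8
i=5 t=4 v=9: DROP (t<8-0); WM=8
i=6 t=12 v=7: → [7,17); WM=10
i=7 t=16 v=3: → [7,21); WM=14
i=8 t=17 v=6: → [7,22); WM=15
i=9 t=18 v=5: → [7,23); WM=16
i=10 t=18 v=9: → [7,23); WM=16
i=11 t=14 v=7: DROP (t<16-0); WM=16
i=12 t=19 v=6: → [7,24); WM=17
i=13 t=21 v=8: → [7,26); WM=19
i=14 t=18 v=2: DROP (t<19-0); WM=19
i=15 t=28 v=7: → [28,33); WM=26
i=16 t=20 v=7: DROP (t<26-0); WM=26
i=17 t=28 v=7: → [28,33); WM=26
i=18 t=28 v=6: → [28,33); WM=26
i=19 t=24 v=6: DROP (t<26-0); WM=26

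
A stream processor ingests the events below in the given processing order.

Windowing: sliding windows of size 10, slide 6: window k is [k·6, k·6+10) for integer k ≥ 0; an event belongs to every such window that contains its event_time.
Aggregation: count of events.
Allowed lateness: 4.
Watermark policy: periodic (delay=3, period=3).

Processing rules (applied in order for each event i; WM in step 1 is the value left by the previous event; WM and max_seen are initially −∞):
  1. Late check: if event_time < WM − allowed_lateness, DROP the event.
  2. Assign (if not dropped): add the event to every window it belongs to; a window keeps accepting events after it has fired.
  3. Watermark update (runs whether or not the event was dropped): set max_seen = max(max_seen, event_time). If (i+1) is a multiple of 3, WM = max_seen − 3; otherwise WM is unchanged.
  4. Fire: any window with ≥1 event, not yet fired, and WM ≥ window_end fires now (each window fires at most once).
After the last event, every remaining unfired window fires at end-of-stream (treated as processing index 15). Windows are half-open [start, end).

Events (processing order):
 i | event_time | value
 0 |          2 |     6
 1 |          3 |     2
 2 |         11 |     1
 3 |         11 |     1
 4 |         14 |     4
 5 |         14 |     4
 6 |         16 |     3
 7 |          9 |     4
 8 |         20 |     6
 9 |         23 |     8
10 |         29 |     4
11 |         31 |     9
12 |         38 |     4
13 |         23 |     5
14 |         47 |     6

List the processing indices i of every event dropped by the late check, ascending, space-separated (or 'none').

13

i=0 t=2 v=6: → [0,10); WM=−∞
i=1 t=3 v=2: → [0,10); WM=−∞
i=2 t=11 v=1: → [6,16); WM=8
i=3 t=11 v=1: → [6,16); WM=8
i=4 t=14 v=4: → [12,22),[6,16); WM=8
i=5 t=14 v=4: → [12,22),[6,16); WM=11; [0,10) fires=2
i=6 t=16 v=3: → [12,22); WM=11
i=7 t=9 v=4: → [6,16),[0,10); WM=11
i=8 t=20 v=6: → [18,28),[12,22); WM=17; [6,16) fires=5
i=9 t=23 v=8: → [18,28); WM=17
i=10 t=29 v=4: → [24,34); WM=17
i=11 t=31 v=9: → [30,40),[24,34); WM=28; [12,22) fires=4 [18,28) fires=2
i=12 t=38 v=4: → [36,46),[30,40); WM=28
i=13 t=23 v=5: DROP (t<28-4); WM=28
i=14 t=47 v=6: → [42,52); WM=44; [24,34) fires=2 [30,40) fires=2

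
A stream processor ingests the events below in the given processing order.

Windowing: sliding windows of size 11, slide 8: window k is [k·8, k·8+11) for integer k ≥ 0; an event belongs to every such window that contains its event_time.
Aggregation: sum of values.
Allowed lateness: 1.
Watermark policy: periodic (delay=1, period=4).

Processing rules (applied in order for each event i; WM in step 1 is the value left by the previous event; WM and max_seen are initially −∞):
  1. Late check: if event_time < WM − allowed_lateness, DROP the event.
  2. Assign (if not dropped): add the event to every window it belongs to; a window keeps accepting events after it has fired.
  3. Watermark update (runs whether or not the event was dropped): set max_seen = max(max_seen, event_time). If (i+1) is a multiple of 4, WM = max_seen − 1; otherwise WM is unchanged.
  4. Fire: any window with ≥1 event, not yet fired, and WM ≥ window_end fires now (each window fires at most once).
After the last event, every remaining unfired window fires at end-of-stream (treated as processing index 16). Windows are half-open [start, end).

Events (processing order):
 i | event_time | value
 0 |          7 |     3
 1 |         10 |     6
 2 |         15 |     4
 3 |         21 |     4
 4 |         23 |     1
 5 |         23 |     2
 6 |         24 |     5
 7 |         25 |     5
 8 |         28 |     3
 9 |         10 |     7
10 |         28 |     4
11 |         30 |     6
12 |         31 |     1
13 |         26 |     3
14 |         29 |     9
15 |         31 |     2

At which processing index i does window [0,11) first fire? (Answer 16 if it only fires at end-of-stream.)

i=0 t=7 v=3: → [0,11); WM=−∞
i=1 t=10 v=6: → [8,19),[0,11); WM=−∞
i=2 t=15 v=4: → [8,19); WM=−∞
i=3 t=21 v=4: → [16,27); WM=20; [0,11) fires=9 [8,19) fires=10
i=4 t=23 v=1: → [16,27); WM=20
i=5 t=23 v=2: → [16,27); WM=20
i=6 t=24 v=5: → [24,35),[16,27); WM=20
i=7 t=25 v=5: → [24,35),[16,27); WM=24
i=8 t=28 v=3: → [24,35); WM=24
i=9 t=10 v=7: DROP (t<24-1); WM=24
i=10 t=28 v=4: → [24,35); WM=24
i=11 t=30 v=6: → [24,35); WM=29; [16,27) fires=17
i=12 t=31 v=1: → [24,35); WM=29
i=13 t=26 v=3: DROP (t<29-1); WM=29
i=14 t=29 v=9: → [24,35); WM=29
i=15 t=31 v=2: → [24,35); WM=30

3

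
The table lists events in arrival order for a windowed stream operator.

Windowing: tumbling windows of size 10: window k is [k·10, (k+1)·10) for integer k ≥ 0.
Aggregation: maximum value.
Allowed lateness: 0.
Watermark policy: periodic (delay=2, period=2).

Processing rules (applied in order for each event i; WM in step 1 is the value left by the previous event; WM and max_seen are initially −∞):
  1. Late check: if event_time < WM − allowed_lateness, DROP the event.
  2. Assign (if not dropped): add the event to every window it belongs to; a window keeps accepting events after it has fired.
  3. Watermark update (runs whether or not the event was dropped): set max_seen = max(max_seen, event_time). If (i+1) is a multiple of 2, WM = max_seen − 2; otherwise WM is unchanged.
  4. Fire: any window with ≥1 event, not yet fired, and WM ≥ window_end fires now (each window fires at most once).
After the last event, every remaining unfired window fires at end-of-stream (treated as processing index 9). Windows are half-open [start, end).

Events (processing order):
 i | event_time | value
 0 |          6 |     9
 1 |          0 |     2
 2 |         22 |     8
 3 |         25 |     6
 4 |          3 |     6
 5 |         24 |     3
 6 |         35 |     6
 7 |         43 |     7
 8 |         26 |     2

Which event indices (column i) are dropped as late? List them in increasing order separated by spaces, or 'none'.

i=0 t=6 v=9: → [0,10); WM=−∞
i=1 t=0 v=2: → [0,10); WM=4
i=2 t=22 v=8: → [20,30); WM=4
i=3 t=25 v=6: → [20,30); WM=23; [0,10) fires=9
i=4 t=3 v=6: DROP (t<23-0); WM=23
i=5 t=24 v=3: → [20,30); WM=23
i=6 t=35 v=6: → [30,40); WM=23
i=7 t=43 v=7: → [40,50); WM=41; [20,30) fires=8 [30,40) fires=6
i=8 t=26 v=2: DROP (t<41-0); WM=41

4 8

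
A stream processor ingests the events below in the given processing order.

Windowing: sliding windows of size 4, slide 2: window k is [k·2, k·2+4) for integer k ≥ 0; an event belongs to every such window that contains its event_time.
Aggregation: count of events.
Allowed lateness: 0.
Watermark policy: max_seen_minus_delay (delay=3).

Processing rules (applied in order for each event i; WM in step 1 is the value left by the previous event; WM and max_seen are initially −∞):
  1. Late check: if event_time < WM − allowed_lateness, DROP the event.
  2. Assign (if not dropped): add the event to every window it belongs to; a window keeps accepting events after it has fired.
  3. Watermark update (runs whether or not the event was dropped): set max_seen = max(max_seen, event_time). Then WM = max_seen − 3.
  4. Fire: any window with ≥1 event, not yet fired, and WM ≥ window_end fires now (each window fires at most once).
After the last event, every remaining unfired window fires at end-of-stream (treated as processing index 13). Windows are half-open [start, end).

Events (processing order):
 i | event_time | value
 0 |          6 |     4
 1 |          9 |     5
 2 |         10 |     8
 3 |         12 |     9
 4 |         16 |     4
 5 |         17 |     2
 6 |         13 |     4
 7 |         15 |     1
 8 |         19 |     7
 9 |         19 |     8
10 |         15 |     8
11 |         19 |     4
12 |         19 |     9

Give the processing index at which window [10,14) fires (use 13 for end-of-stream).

5

i=0 t=6 v=4: → [6,10),[4,8); WM=3
i=1 t=9 v=5: → [8,12),[6,10); WM=6
i=2 t=10 v=8: → [10,14),[8,12); WM=7
i=3 t=12 v=9: → [12,16),[10,14); WM=9; [4,8) fires=1
i=4 t=16 v=4: → [16,20),[14,18); WM=13; [6,10) fires=2 [8,12) fires=2
i=5 t=17 v=2: → [16,20),[14,18); WM=14; [10,14) fires=2
i=6 t=13 v=4: DROP (t<14-0); WM=14
i=7 t=15 v=1: → [14,18),[12,16); WM=14
i=8 t=19 v=7: → [18,22),[16,20); WM=16; [12,16) fires=2
i=9 t=19 v=8: → [18,22),[16,20); WM=16
i=10 t=15 v=8: DROP (t<16-0); WM=16
i=11 t=19 v=4: → [18,22),[16,20); WM=16
i=12 t=19 v=9: → [18,22),[16,20); WM=16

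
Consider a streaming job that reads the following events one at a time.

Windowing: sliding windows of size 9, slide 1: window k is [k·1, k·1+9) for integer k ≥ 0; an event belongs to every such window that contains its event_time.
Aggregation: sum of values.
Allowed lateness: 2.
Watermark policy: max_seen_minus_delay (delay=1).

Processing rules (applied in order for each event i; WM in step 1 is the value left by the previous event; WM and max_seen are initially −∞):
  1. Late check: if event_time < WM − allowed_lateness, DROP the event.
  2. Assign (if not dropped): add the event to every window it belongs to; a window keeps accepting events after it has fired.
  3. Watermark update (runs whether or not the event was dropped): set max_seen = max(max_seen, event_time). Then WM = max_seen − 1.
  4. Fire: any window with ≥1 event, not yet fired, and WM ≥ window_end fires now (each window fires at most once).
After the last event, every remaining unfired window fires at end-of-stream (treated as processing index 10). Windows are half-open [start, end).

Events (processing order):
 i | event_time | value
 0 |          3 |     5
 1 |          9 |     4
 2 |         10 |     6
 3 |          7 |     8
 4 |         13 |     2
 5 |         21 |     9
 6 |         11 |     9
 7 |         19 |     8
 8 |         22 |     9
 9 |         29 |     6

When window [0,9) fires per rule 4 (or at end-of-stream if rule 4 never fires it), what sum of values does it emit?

i=0 t=3 v=5: → [3,12),[2,11),[1,10),[0,9); WM=2
i=1 t=9 v=4: → [9,18),[8,17),[7,16),[6,15),[5,14),[4,13),[3,12),[2,11),[1,10); WM=8
i=2 t=10 v=6: → [10,19),[9,18),[8,17),[7,16),[6,15),[5,14),[4,13),[3,12),[2,11); WM=9; [0,9) fires=5
i=3 t=7 v=8: → [7,16),[6,15),[5,14),[4,13),[3,12),[2,11),[1,10),[0,9); WM=9
i=4 t=13 v=2: → [13,22),[12,21),[11,20),[10,19),[9,18),[8,17),[7,16),[6,15),[5,14); WM=12; [1,10) fires=17 [2,11) fires=23 [3,12) fires=23
i=5 t=21 v=9: → [21,30),[20,29),[19,28),[18,27),[17,26),[16,25),[15,24),[14,23),[13,22); WM=20; [4,13) fires=18 [5,14) fires=20 [6,15) fires=20 [7,16) fires=20 [8,17) fires=12 [9,18) fires=12 [10,19) fires=8 [11,20) fires=2
i=6 t=11 v=9: DROP (t<20-2); WM=20
i=7 t=19 v=8: → [19,28),[18,27),[17,26),[16,25),[15,24),[14,23),[13,22),[12,21),[11,20); WM=20
i=8 t=22 v=9: → [22,31),[21,30),[20,29),[19,28),[18,27),[17,26),[16,25),[15,24),[14,23); WM=21; [12,21) fires=10
i=9 t=29 v=6: → [29,38),[28,37),[27,36),[26,35),[25,34),[24,33),[23,32),[22,31),[21,30); WM=28; [13,22) fires=19 [14,23) fires=26 [15,24) fires=26 [16,25) fires=26 [17,26) fires=26 [18,27) fires=26 [19,28) fires=26

5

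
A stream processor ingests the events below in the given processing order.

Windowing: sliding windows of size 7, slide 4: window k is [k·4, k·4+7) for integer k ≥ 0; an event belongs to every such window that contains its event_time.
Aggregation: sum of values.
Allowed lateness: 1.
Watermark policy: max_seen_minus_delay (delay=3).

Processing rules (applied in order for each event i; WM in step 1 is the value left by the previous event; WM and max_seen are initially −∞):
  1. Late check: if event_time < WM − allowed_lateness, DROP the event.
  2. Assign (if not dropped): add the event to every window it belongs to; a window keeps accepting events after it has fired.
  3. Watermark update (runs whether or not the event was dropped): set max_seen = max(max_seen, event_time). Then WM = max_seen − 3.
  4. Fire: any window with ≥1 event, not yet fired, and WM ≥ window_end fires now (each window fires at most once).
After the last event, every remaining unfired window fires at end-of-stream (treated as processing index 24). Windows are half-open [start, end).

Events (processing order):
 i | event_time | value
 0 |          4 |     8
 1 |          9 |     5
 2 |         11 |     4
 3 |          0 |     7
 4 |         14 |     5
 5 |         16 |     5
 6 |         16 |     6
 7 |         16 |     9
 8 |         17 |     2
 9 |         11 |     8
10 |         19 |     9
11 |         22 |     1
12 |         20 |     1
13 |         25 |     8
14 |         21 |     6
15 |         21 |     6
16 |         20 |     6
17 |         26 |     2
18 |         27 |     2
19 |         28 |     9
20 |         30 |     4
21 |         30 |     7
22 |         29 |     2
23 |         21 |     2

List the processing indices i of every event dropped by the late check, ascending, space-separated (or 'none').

3 9 16 23

i=0 t=4 v=8: → [4,11),[0,7); WM=1
i=1 t=9 v=5: → [8,15),[4,11); WM=6
i=2 t=11 v=4: → [8,15); WM=8; [0,7) fires=8
i=3 t=0 v=7: DROP (t<8-1); WM=8
i=4 t=14 v=5: → [12,19),[8,15); WM=11; [4,11) fires=13
i=5 t=16 v=5: → [16,23),[12,19); WM=13
i=6 t=16 v=6: → [16,23),[12,19); WM=13
i=7 t=16 v=9: → [16,23),[12,19); WM=13
i=8 t=17 v=2: → [16,23),[12,19); WM=14
i=9 t=11 v=8: DROP (t<14-1); WM=14
i=10 t=19 v=9: → [16,23); WM=16; [8,15) fires=14
i=11 t=22 v=1: → [20,27),[16,23); WM=19; [12,19) fires=27
i=12 t=20 v=1: → [20,27),[16,23); WM=19
i=13 t=25 v=8: → [24,31),[20,27); WM=22
i=14 t=21 v=6: → [20,27),[16,23); WM=22
i=15 t=21 v=6: → [20,27),[16,23); WM=22
i=16 t=20 v=6: DROP (t<22-1); WM=22
i=17 t=26 v=2: → [24,31),[20,27); WM=23; [16,23) fires=45
i=18 t=27 v=2: → [24,31); WM=24
i=19 t=28 v=9: → [28,35),[24,31); WM=25
i=20 t=30 v=4: → [28,35),[24,31); WM=27; [20,27) fires=24
i=21 t=30 v=7: → [28,35),[24,31); WM=27
i=22 t=29 v=2: → [28,35),[24,31); WM=27
i=23 t=21 v=2: DROP (t<27-1); WM=27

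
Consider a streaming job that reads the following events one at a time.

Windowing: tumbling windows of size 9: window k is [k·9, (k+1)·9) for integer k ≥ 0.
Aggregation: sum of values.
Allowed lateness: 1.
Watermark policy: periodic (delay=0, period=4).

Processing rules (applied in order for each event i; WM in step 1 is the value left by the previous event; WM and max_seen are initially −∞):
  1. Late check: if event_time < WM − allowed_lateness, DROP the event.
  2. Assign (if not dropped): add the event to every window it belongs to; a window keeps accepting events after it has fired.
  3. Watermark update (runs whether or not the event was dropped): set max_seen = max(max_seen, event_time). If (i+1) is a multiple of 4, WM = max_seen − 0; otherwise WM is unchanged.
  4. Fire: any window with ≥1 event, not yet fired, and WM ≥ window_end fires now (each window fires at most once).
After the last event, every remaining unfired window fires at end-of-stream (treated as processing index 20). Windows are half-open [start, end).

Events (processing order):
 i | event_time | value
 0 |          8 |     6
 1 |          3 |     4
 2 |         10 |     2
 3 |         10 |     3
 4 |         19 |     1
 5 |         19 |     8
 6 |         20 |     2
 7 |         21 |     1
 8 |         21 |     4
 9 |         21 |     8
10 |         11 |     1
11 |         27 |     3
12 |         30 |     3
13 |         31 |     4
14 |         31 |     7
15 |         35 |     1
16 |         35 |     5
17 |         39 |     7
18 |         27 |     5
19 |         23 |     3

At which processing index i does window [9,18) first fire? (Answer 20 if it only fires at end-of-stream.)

7

i=0 t=8 v=6: → [0,9); WM=−∞
i=1 t=3 v=4: → [0,9); WM=−∞
i=2 t=10 v=2: → [9,18); WM=−∞
i=3 t=10 v=3: → [9,18); WM=10; [0,9) fires=10
i=4 t=19 v=1: → [18,27); WM=10
i=5 t=19 v=8: → [18,27); WM=10
i=6 t=20 v=2: → [18,27); WM=10
i=7 t=21 v=1: → [18,27); WM=21; [9,18) fires=5
i=8 t=21 v=4: → [18,27); WM=21
i=9 t=21 v=8: → [18,27); WM=21
i=10 t=11 v=1: DROP (t<21-1); WM=21
i=11 t=27 v=3: → [27,36); WM=27; [18,27) fires=24
i=12 t=30 v=3: → [27,36); WM=27
i=13 t=31 v=4: → [27,36); WM=27
i=14 t=31 v=7: → [27,36); WM=27
i=15 t=35 v=1: → [27,36); WM=35
i=16 t=35 v=5: → [27,36); WM=35
i=17 t=39 v=7: → [36,45); WM=35
i=18 t=27 v=5: DROP (t<35-1); WM=35
i=19 t=23 v=3: DROP (t<35-1); WM=39; [27,36) fires=23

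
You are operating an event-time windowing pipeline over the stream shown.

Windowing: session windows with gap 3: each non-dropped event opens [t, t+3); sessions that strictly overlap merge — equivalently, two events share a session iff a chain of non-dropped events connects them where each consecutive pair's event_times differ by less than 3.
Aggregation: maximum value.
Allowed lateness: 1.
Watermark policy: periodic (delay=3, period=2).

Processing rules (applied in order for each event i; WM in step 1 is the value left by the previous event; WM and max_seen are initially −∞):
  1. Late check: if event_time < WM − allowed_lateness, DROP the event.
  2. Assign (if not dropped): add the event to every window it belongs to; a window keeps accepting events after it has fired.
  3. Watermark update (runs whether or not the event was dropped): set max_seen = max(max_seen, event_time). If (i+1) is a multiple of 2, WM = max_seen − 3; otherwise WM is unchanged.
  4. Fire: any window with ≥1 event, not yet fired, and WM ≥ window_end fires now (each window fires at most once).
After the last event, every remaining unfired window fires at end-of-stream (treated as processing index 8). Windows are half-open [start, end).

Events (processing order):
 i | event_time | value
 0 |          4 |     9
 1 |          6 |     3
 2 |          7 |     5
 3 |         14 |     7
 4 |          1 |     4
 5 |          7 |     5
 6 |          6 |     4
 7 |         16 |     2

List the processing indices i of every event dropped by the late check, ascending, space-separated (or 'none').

i=0 t=4 v=9: → [4,7); WM=−∞
i=1 t=6 v=3: → [4,9); WM=3
i=2 t=7 v=5: → [4,10); WM=3
i=3 t=14 v=7: → [14,17); WM=11
i=4 t=1 v=4: DROP (t<11-1); WM=11
i=5 t=7 v=5: DROP (t<11-1); WM=11
i=6 t=6 v=4: DROP (t<11-1); WM=11
i=7 t=16 v=2: → [14,19); WM=13

4 5 6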